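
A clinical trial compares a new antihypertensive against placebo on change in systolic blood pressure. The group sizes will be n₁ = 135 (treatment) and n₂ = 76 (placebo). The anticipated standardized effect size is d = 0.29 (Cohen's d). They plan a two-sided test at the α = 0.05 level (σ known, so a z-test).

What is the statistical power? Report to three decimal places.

Noncentrality parameter: δ = d / √(1/n₁ + 1/n₂) = 0.29 / √(1/135 + 1/76) = 2.0222
Two-sided α = 0.05 → critical value z_{0.025} = 1.960.
Power = Φ(δ − 1.960) + Φ(−δ − 1.960) = Φ(0.062) + Φ(-3.982) = 0.5248 + 0.0000 = 0.5249.

Power ≈ 0.525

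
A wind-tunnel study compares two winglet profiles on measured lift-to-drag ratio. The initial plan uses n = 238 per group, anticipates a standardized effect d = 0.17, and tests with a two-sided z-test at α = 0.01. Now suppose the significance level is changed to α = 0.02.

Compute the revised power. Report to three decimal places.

Power ≈ 0.319

δ = d·√(n/2) = 0.17 × √(238/2) = 1.8545 (unchanged). New critical value: z_{0.01} = 2.326.
Revised power = Φ(δ − 2.326) + Φ(−δ − 2.326) = Φ(-0.472) + Φ(-4.181) = 0.3185 + 0.0000 = 0.3185.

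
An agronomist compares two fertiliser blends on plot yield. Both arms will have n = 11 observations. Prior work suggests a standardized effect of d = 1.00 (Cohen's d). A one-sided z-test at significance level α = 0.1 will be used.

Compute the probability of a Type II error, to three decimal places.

β ≈ 0.144

Noncentrality parameter: δ = d·√(n/2) = 1.00 × √(11/2) = 2.3452
Critical value for a one-sided test at α = 0.1: z_α = 1.282.
Power = Φ(δ − 1.282) = Φ(1.064) = 0.8563.
Type II error: β = 1 − power = 1 − 0.8563 = 0.1437.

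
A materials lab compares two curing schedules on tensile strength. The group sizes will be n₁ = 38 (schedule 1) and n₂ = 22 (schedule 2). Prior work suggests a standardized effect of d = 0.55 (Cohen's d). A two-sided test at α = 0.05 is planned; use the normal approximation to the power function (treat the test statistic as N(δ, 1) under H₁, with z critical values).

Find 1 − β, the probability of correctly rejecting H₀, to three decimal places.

Noncentrality parameter: δ = d / √(1/n₁ + 1/n₂) = 0.55 / √(1/38 + 1/22) = 2.0530
Two-sided α = 0.05 → critical value z_{0.025} = 1.960.
Power = Φ(δ − 1.960) + Φ(−δ − 1.960) = Φ(0.093) + Φ(-4.013) = 0.5371 + 0.0000 = 0.5371.

Power ≈ 0.537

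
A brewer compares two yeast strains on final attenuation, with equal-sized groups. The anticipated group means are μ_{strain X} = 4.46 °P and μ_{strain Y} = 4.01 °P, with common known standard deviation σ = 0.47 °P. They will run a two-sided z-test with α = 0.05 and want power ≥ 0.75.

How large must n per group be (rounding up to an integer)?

Standardized effect: d = |μ_{strain X} − μ_{strain Y}| / σ = |4.46 − 4.01| / 0.47 = 0.9574
Set Φ(δ − 1.960) = 0.75; then δ − 1.960 = Φ⁻¹(0.75) = 0.674, giving δ = 2.634.
(Ignoring the negligible lower-tail rejection probability gives the usual closed-form inversion.)
δ = d·√(n/2) ⇒ n = 2(δ/d)² = 2 × (2.634 / 0.9574)² = 15.14.
Rounding up, n = 16 per group.

n = 16 per group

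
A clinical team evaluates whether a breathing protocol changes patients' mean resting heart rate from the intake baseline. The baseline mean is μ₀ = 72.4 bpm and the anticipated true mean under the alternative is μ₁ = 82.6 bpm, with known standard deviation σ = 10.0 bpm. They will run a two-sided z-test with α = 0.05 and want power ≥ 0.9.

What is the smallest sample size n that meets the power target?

n = 11

Standardized effect: d = |μ₁ − μ₀| / σ = |82.6 − 72.4| / 10.0 = 1.0200
For power 0.9 need Φ(δ − z_{0.025}) = 0.9, so δ = z_{0.025} + z_{0.10} = 1.960 + 1.282 = 3.242.
(For δ > 0 the lower-tail rejection region contributes negligibly to power, so the one-term inversion is standard.)
δ = d·√n ⇒ n = (δ/d)² = (3.242 / 1.0200)² = 10.10.
Rounding up, n = 11.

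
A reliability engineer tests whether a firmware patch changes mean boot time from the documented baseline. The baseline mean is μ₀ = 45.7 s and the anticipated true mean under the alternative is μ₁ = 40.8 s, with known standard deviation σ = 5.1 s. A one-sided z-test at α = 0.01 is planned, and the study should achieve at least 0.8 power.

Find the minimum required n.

n = 11

Standardized effect: d = |μ₁ − μ₀| / σ = |40.8 − 45.7| / 5.1 = 0.9608
For power 0.8 need Φ(δ − z_{0.01}) = 0.8, so δ = z_{0.01} + z_{0.20} = 2.326 + 0.842 = 3.168.
δ = d·√n ⇒ n = (δ/d)² = (3.168 / 0.9608)² = 10.87.
Rounding up, n = 11.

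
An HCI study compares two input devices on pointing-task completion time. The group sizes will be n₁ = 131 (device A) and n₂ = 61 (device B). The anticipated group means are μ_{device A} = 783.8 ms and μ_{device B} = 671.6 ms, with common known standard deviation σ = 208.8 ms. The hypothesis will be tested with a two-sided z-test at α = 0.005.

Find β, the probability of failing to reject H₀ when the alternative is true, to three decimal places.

Standardized effect: d = |μ_{device A} − μ_{device B}| / σ = |783.8 − 671.6| / 208.8 = 0.5374
Noncentrality parameter: δ = d / √(1/n₁ + 1/n₂) = 0.5374 / √(1/131 + 1/61) = 3.4667
Critical value for a two-sided test at α = 0.005: z_{α/2} = 2.807.
Power = Φ(δ − 2.807) + Φ(−δ − 2.807) = Φ(0.660) + Φ(-6.274) = 0.7453 + 0.0000 = 0.7453.
Type II error: β = 1 − power = 1 − 0.7453 = 0.2547.

β ≈ 0.255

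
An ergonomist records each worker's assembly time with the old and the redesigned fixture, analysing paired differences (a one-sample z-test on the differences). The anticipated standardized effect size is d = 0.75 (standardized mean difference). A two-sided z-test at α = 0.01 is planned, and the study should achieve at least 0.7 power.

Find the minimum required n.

n = 18

For power 0.7 need Φ(δ − z_{0.005}) = 0.7, so δ = z_{0.005} + z_{0.30} = 2.576 + 0.524 = 3.100.
(For δ > 0 the lower-tail rejection region contributes negligibly to power, so the one-term inversion is standard.)
δ = d·√n ⇒ n = (δ/d)² = (3.100 / 0.75)² = 17.09.
Rounding up, n = 18.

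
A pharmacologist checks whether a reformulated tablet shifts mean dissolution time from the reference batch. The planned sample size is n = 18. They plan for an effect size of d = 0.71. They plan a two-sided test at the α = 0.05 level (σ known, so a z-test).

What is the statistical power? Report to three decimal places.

Power ≈ 0.854

Noncentrality parameter: λ = d·√n = 0.71 × √18 = 3.0123
Two-sided α = 0.05 → critical value z_{0.025} = 1.960.
Power = Φ(λ − 1.960) + Φ(−λ − 1.960) = Φ(1.052) + Φ(-4.972) = 0.8537 + 0.0000 = 0.8537.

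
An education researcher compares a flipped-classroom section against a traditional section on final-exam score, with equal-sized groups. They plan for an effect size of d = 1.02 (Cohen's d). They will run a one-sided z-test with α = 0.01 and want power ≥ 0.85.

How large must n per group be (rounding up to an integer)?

For power 0.85 need Φ(δ − z_{0.01}) = 0.85, so δ = z_{0.01} + z_{0.15} = 2.326 + 1.036 = 3.363.
δ = d·√(n/2) ⇒ n = 2(δ/d)² = 2 × (3.363 / 1.02)² = 21.74.
Round up to the next whole unit.

n = 22 per group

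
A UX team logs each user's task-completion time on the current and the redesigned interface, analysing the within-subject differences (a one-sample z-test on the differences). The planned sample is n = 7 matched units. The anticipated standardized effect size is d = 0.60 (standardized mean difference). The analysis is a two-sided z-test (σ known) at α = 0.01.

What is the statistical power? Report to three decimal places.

Noncentrality parameter: δ = d·√n = 0.60 × √7 = 1.5875
Two-sided α = 0.01 → critical value z_{0.005} = 2.576.
Power = Φ(δ − 2.576) + Φ(−δ − 2.576) = Φ(-0.988) + Φ(-4.163) = 0.1615 + 0.0000 = 0.1615.

Power ≈ 0.161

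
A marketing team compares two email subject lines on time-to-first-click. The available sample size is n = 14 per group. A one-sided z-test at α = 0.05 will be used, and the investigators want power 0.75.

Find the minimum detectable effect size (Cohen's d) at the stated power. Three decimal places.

d ≈ 0.877

Required noncentrality: δ = z_{0.05} + z_{0.25} = 1.645 + 0.674 = 2.319.
δ = d·√(n/2) ⇒ d = δ/√(n/2) = 2.319/√(14/2) = 0.8766.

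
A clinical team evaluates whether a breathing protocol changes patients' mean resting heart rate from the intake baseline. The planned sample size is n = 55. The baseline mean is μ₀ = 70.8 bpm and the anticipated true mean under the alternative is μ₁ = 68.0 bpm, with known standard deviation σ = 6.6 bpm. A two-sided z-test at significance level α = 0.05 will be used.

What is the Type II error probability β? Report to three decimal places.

Standardized effect: d = |μ₁ − μ₀| / σ = |68.0 − 70.8| / 6.6 = 0.4242
Noncentrality parameter: δ = d·√n = 0.4242 × √55 = 3.1463
Two-sided α = 0.05 → critical value z_{0.025} = 1.960.
Power = Φ(δ − 1.960) + Φ(−δ − 1.960) = Φ(1.186) + Φ(-5.106) = 0.8822 + 0.0000 = 0.8822.
Type II error: β = 1 − power = 1 − 0.8822 = 0.1178.

β ≈ 0.118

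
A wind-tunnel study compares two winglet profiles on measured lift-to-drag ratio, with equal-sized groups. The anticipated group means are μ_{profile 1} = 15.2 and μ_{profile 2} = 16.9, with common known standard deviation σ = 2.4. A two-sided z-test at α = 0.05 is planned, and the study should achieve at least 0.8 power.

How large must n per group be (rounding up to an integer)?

n = 32 per group

Standardized effect: d = |μ_{profile 1} − μ_{profile 2}| / σ = |15.2 − 16.9| / 2.4 = 0.7083
Set Φ(δ − 1.960) = 0.8; then δ − 1.960 = Φ⁻¹(0.8) = 0.842, giving δ = 2.802.
(Ignoring the negligible lower-tail rejection probability gives the usual closed-form inversion.)
δ = d·√(n/2) ⇒ n = 2(δ/d)² = 2 × (2.802 / 0.7083)² = 31.29.
Round up to the next whole unit.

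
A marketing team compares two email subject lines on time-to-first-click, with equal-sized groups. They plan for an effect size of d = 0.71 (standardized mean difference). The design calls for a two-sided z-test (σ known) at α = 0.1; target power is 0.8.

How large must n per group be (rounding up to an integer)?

For power 0.8 need Φ(δ − z_{0.05}) = 0.8, so δ = z_{0.05} + z_{0.20} = 1.645 + 0.842 = 2.486.
(Ignoring the negligible lower-tail rejection probability gives the usual closed-form inversion.)
δ = d·√(n/2) ⇒ n = 2(δ/d)² = 2 × (2.486 / 0.71)² = 24.53.
Round up to the next whole unit.

n = 25 per group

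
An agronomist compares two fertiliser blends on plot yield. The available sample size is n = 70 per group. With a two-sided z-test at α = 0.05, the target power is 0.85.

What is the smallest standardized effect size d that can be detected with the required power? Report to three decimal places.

d ≈ 0.506

Required noncentrality: δ = z_{0.025} + z_{0.15} = 1.960 + 1.036 = 2.996.
(Lower-tail contribution to power is negligible for δ > 0.)
δ = d·√(n/2) ⇒ d = δ/√(n/2) = 2.996/√(70/2) = 0.5065.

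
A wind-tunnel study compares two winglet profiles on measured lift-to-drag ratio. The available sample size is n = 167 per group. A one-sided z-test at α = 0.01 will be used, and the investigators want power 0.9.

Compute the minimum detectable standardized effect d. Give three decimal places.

d ≈ 0.395

Required noncentrality: δ = z_{0.01} + z_{0.10} = 2.326 + 1.282 = 3.608.
δ = d·√(n/2) ⇒ d = δ/√(n/2) = 3.608/√(167/2) = 0.3948.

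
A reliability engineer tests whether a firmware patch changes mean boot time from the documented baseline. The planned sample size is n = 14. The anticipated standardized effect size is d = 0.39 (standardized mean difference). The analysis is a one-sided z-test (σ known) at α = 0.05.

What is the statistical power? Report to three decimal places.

Noncentrality parameter: δ = d·√n = 0.39 × √14 = 1.4592
Critical value for a one-sided test at α = 0.05: z_α = 1.645.
Power = P(Z > 1.645 − δ) = Φ(-0.186) = 0.4264.

Power ≈ 0.426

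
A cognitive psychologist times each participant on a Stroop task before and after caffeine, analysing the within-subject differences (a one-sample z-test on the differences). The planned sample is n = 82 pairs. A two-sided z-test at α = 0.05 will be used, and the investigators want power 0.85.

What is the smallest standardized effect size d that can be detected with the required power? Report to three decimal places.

Need Φ(δ − 1.960) = 0.85, so δ = 1.960 + 1.036 = 2.996.
(The second rejection-region term Φ(−δ − z_{α/2}) is negligible and dropped.)
δ = d·√n ⇒ d = δ/√n = 2.996/√82 = 0.3309.

d ≈ 0.331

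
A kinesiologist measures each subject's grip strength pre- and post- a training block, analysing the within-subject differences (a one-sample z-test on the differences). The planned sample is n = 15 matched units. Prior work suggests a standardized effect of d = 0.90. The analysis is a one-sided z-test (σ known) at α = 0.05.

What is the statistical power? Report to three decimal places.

Noncentrality parameter: δ = d·√n = 0.90 × √15 = 3.4857
Critical value for a one-sided test at α = 0.05: z_α = 1.645.
Power = Φ(δ − 1.645) = Φ(1.841) = 0.9672.

Power ≈ 0.967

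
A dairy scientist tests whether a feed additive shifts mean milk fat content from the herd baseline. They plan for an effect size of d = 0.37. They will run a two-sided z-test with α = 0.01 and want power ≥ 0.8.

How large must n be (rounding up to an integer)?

Set Φ(δ − 2.576) = 0.8; then δ − 2.576 = Φ⁻¹(0.8) = 0.842, giving δ = 3.417.
(The Φ(−δ − z_{α/2}) term is vanishingly small for δ > 0 and is dropped in the standard sample-size formula.)
δ = d·√n ⇒ n = (δ/d)² = (3.417 / 0.37)² = 85.31.
Rounding up, n = 86.

n = 86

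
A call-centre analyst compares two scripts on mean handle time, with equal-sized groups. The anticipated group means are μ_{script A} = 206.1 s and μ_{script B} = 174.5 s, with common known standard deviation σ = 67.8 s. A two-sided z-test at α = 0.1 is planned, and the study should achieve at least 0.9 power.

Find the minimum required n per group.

Standardized effect: d = |μ_{script A} − μ_{script B}| / σ = |206.1 − 174.5| / 67.8 = 0.4661
Set Φ(δ − 1.645) = 0.9; then δ − 1.645 = Φ⁻¹(0.9) = 1.282, giving δ = 2.926.
(For δ > 0 the lower-tail rejection region contributes negligibly to power, so the one-term inversion is standard.)
δ = d·√(n/2) ⇒ n = 2(δ/d)² = 2 × (2.926 / 0.4661)² = 78.85.
Rounding up, n = 79 per group.

n = 79 per group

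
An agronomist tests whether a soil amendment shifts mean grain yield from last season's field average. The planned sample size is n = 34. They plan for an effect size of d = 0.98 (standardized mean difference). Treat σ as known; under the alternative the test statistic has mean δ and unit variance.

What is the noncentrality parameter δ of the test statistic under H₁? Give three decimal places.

The noncentrality parameter scales effect size by the design's sample-size factor: δ = d·√n = 0.98 × √34 = 5.7143

δ ≈ 5.714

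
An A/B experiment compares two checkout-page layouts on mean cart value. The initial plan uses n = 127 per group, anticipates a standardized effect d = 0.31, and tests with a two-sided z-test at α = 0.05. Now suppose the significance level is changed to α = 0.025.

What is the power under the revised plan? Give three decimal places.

δ = d·√(n/2) = 0.31 × √(127/2) = 2.4703 (unchanged). New critical value: z_{0.0125} = 2.241.
Revised power = Φ(δ − 2.241) + Φ(−δ − 2.241) = Φ(0.229) + Φ(-4.712) = 0.5905 + 0.0000 = 0.5905.

Power ≈ 0.591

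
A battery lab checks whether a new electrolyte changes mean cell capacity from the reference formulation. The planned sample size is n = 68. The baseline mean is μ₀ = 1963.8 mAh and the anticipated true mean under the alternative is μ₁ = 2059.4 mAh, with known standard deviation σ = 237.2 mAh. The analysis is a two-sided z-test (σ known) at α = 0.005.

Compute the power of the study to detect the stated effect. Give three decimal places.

Power ≈ 0.697

Standardized effect: d = |μ₁ − μ₀| / σ = |2059.4 − 1963.8| / 237.2 = 0.4030
Noncentrality parameter: δ = d·√n = 0.4030 × √68 = 3.3235
Critical value for a two-sided test at α = 0.005: z_{α/2} = 2.807.
Power = Φ(δ − 2.807) + Φ(−δ − 2.807) = Φ(0.516) + Φ(-6.131) = 0.6972 + 0.0000 = 0.6972.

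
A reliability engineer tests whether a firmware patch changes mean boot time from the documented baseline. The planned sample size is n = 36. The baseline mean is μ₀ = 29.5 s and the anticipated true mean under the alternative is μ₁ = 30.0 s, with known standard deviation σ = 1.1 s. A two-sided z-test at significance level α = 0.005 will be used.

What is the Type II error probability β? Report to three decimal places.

Standardized effect: d = |μ₁ − μ₀| / σ = |30.0 − 29.5| / 1.1 = 0.4545
Noncentrality parameter: δ = d·√n = 0.4545 × √36 = 2.7273
Two-sided α = 0.005 → critical value z_{0.0025} = 2.807.
Power = Φ(δ − 2.807) + Φ(−δ − 2.807) = Φ(-0.080) + Φ(-5.534) = 0.4682 + 0.0000 = 0.4682.
Type II error: β = 1 − power = 1 − 0.4682 = 0.5318.

β ≈ 0.532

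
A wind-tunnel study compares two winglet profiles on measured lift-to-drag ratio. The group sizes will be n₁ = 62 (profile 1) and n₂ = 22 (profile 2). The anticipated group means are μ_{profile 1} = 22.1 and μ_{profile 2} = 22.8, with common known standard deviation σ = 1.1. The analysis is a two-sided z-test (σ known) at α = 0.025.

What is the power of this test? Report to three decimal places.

Power ≈ 0.627

Standardized effect: d = |μ_{profile 1} − μ_{profile 2}| / σ = |22.1 − 22.8| / 1.1 = 0.6364
Noncentrality parameter: δ = d / √(1/n₁ + 1/n₂) = 0.6364 / √(1/62 + 1/22) = 2.5643
Two-sided α = 0.025 → critical value z_{0.0125} = 2.241.
Power = Φ(δ − 2.241) + Φ(−δ − 2.241) = Φ(0.323) + Φ(-4.806) = 0.6266 + 0.0000 = 0.6266.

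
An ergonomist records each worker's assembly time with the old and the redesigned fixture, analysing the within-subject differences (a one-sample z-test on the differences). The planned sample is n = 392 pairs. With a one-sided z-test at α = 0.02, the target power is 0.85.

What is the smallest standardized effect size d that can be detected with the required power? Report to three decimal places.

d ≈ 0.156

Required noncentrality: δ = z_{0.02} + z_{0.15} = 2.054 + 1.036 = 3.090.
δ = d·√n ⇒ d = δ/√n = 3.090/√392 = 0.1561.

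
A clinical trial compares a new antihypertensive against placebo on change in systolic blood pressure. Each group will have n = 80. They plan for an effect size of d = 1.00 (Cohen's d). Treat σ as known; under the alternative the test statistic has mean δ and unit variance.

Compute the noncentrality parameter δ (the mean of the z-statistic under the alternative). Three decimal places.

The noncentrality parameter scales effect size by the design's sample-size factor: δ = d·√(n/2) = 1.00 × √(80/2) = 6.3246

δ ≈ 6.325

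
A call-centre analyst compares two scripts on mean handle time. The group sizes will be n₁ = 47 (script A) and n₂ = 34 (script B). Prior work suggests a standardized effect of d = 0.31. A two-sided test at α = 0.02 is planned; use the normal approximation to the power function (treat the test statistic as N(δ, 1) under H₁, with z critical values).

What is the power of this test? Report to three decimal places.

Noncentrality parameter: λ = d / √(1/n₁ + 1/n₂) = 0.31 / √(1/47 + 1/34) = 1.3769
Two-sided α = 0.02 → critical value z_{0.01} = 2.326.
Power = Φ(λ − 2.326) + Φ(−λ − 2.326) = Φ(-0.949) + Φ(-3.703) = 0.1712 + 0.0001 = 0.1713.

Power ≈ 0.171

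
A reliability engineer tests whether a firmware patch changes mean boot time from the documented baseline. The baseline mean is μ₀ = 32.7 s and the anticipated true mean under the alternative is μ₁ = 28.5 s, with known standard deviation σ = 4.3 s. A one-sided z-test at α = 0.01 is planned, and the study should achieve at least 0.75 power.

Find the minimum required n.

Standardized effect: d = |μ₁ − μ₀| / σ = |28.5 − 32.7| / 4.3 = 0.9767
For power 0.75 need Φ(δ − z_{0.01}) = 0.75, so δ = z_{0.01} + z_{0.25} = 2.326 + 0.674 = 3.001.
δ = d·√n ⇒ n = (δ/d)² = (3.001 / 0.9767)² = 9.44.
Rounding up, n = 10.

n = 10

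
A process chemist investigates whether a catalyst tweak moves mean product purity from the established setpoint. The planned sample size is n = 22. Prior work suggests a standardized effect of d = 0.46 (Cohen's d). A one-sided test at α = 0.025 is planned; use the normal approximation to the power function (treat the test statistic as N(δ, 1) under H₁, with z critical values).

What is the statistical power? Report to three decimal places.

Power ≈ 0.578

Noncentrality parameter: λ = d·√n = 0.46 × √22 = 2.1576
One-sided α = 0.025 → critical value z_{0.025} = 1.960.
Power = P(Z > 1.960 − λ) = Φ(0.198) = 0.5783.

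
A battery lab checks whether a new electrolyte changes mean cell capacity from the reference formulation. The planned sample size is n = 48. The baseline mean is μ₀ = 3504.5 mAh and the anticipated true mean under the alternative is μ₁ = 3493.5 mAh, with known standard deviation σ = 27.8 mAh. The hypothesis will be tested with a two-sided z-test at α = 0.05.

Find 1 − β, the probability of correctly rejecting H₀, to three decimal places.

Standardized effect: d = |μ₁ − μ₀| / σ = |3493.5 − 3504.5| / 27.8 = 0.3957
Noncentrality parameter: δ = d·√n = 0.3957 × √48 = 2.7414
Two-sided α = 0.05 → critical value z_{0.025} = 1.960.
Power = Φ(δ − 1.960) + Φ(−δ − 1.960) = Φ(0.781) + Φ(-4.701) = 0.7827 + 0.0000 = 0.7827.

Power ≈ 0.783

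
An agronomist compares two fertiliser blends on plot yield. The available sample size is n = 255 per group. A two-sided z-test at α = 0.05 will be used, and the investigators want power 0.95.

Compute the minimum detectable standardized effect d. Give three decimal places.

Required noncentrality: δ = z_{0.025} + z_{0.05} = 1.960 + 1.645 = 3.605.
(The second rejection-region term Φ(−δ − z_{α/2}) is negligible and dropped.)
δ = d·√(n/2) ⇒ d = δ/√(n/2) = 3.605/√(255/2) = 0.3192.

d ≈ 0.319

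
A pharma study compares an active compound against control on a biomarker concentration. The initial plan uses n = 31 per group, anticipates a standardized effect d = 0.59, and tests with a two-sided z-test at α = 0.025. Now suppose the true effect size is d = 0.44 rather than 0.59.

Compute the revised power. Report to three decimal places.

Power ≈ 0.305

With d = 0.44: δ = d·√(n/2) = 0.44 × √(31/2) = 1.7323. Critical value z_{0.0125} = 2.241.
Revised power = Φ(δ − 2.241) + Φ(−δ − 2.241) = Φ(-0.509) + Φ(-3.974) = 0.3053 + 0.0000 = 0.3054.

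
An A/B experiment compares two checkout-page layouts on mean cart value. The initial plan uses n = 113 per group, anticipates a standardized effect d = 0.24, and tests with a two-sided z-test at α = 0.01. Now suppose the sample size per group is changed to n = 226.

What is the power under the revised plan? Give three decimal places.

With n = 226 per group: δ = d·√(n/2) = 0.24 × √(226/2) = 2.5512. Critical value z_{0.005} = 2.576.
Revised power = Φ(δ − 2.576) + Φ(−δ − 2.576) = Φ(-0.025) + Φ(-5.127) = 0.4902 + 0.0000 = 0.4902.

Power ≈ 0.490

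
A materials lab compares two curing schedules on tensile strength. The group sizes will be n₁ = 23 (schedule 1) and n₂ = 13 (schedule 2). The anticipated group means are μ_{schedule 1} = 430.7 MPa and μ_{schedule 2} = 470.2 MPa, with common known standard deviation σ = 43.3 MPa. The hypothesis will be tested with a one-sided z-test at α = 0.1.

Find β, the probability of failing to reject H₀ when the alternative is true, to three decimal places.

Standardized effect: d = |μ_{schedule 1} − μ_{schedule 2}| / σ = |430.7 − 470.2| / 43.3 = 0.9122
Noncentrality parameter: δ = d / √(1/n₁ + 1/n₂) = 0.9122 / √(1/23 + 1/13) = 2.6290
One-sided α = 0.1 → critical value z_{0.1} = 1.282.
Power = P(Z > 1.282 − δ) = Φ(1.347) = 0.9111.
Type II error: β = 1 − power = 1 − 0.9111 = 0.0889.

β ≈ 0.089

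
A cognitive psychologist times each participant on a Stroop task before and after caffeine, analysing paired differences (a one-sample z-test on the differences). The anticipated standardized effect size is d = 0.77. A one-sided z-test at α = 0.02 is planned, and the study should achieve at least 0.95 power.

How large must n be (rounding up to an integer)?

Set Φ(δ − 2.054) = 0.95; then δ − 2.054 = Φ⁻¹(0.95) = 1.645, giving δ = 3.699.
δ = d·√n ⇒ n = (δ/d)² = (3.699 / 0.77)² = 23.07.
Rounding up, n = 24.

n = 24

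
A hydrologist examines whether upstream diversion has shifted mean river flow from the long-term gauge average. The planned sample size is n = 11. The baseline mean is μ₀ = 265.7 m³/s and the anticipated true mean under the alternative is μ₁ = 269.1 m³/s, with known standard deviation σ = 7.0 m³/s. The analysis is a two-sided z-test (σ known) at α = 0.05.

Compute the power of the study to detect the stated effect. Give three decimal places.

Standardized effect: d = |μ₁ − μ₀| / σ = |269.1 − 265.7| / 7.0 = 0.4857
Noncentrality parameter: δ = d·√n = 0.4857 × √11 = 1.6109
Critical value for a two-sided test at α = 0.05: z_{α/2} = 1.960.
Power = Φ(δ − 1.960) + Φ(−δ − 1.960) = Φ(-0.349) + Φ(-3.571) = 0.3635 + 0.0002 = 0.3637.

Power ≈ 0.364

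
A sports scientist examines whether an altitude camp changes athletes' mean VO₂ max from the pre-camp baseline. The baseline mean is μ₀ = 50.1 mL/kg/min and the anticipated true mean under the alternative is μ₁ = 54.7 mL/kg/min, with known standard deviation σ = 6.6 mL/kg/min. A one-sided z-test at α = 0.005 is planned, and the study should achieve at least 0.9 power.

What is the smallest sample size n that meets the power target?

Standardized effect: d = |μ₁ − μ₀| / σ = |54.7 − 50.1| / 6.6 = 0.6970
For power 0.9 need Φ(δ − z_{0.005}) = 0.9, so δ = z_{0.005} + z_{0.10} = 2.576 + 1.282 = 3.857.
δ = d·√n ⇒ n = (δ/d)² = (3.857 / 0.6970)² = 30.63.
Round up to the next whole unit.

n = 31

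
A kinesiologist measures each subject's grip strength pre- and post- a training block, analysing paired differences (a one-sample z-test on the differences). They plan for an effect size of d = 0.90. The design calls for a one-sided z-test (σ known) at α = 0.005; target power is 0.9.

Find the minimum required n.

Set Φ(δ − 2.576) = 0.9; then δ − 2.576 = Φ⁻¹(0.9) = 1.282, giving δ = 3.857.
δ = d·√n ⇒ n = (δ/d)² = (3.857 / 0.90)² = 18.37.
Rounding up, n = 19.

n = 19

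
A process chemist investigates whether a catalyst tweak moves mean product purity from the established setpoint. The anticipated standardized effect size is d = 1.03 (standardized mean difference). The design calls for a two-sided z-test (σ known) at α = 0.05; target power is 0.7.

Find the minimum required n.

n = 6

For power 0.7 need Φ(δ − z_{0.025}) = 0.7, so δ = z_{0.025} + z_{0.30} = 1.960 + 0.524 = 2.484.
(The Φ(−δ − z_{α/2}) term is vanishingly small for δ > 0 and is dropped in the standard sample-size formula.)
δ = d·√n ⇒ n = (δ/d)² = (2.484 / 1.03)² = 5.82.
Round up to the next whole unit.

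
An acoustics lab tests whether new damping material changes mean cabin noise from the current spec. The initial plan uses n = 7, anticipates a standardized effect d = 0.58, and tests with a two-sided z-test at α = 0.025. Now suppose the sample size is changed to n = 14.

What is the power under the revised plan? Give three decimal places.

With n = 14: δ = d·√n = 0.58 × √14 = 2.1702. Critical value z_{0.0125} = 2.241.
Revised power = Φ(δ − 2.241) + Φ(−δ − 2.241) = Φ(-0.071) + Φ(-4.412) = 0.4716 + 0.0000 = 0.4716.

Power ≈ 0.472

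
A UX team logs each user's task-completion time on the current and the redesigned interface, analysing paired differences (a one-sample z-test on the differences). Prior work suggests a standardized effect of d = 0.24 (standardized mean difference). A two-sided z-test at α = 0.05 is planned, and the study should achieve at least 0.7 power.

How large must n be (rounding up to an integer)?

n = 108

Set Φ(δ − 1.960) = 0.7; then δ − 1.960 = Φ⁻¹(0.7) = 0.524, giving δ = 2.484.
(For δ > 0 the lower-tail rejection region contributes negligibly to power, so the one-term inversion is standard.)
δ = d·√n ⇒ n = (δ/d)² = (2.484 / 0.24)² = 107.15.
Round up to the next whole unit.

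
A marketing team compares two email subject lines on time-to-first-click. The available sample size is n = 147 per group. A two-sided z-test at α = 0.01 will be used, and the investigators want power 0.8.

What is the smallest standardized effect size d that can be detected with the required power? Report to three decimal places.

Required noncentrality: δ = z_{0.005} + z_{0.20} = 2.576 + 0.842 = 3.417.
(The second rejection-region term Φ(−δ − z_{α/2}) is negligible and dropped.)
δ = d·√(n/2) ⇒ d = δ/√(n/2) = 3.417/√(147/2) = 0.3986.

d ≈ 0.399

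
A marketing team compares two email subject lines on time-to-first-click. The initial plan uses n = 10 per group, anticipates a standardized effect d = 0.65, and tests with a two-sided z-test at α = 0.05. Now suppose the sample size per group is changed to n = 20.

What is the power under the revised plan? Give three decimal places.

Power ≈ 0.538

With n = 20 per group: δ = d·√(n/2) = 0.65 × √(20/2) = 2.0555. Critical value z_{0.025} = 1.960.
Revised power = Φ(δ − 1.960) + Φ(−δ − 1.960) = Φ(0.096) + Φ(-4.015) = 0.5380 + 0.0000 = 0.5381.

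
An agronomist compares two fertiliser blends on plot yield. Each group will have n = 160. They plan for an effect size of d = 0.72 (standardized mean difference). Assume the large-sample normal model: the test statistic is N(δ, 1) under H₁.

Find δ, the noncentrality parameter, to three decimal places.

δ = d·√(n/2) = 0.72 × √(160/2) = 6.4399

δ ≈ 6.440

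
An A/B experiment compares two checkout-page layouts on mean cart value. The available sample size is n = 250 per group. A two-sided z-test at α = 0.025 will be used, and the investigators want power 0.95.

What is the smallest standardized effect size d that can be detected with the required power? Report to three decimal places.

d ≈ 0.348

Required noncentrality: δ = z_{0.0125} + z_{0.05} = 2.241 + 1.645 = 3.886.
(Lower-tail contribution to power is negligible for δ > 0.)
δ = d·√(n/2) ⇒ d = δ/√(n/2) = 3.886/√(250/2) = 0.3476.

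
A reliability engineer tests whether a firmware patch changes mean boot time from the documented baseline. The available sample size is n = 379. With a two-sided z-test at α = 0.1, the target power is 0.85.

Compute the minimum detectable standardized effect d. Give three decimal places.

Need Φ(δ − 1.645) = 0.85, so δ = 1.645 + 1.036 = 2.681.
(Lower-tail contribution to power is negligible for δ > 0.)
δ = d·√n ⇒ d = δ/√n = 2.681/√379 = 0.1377.

d ≈ 0.138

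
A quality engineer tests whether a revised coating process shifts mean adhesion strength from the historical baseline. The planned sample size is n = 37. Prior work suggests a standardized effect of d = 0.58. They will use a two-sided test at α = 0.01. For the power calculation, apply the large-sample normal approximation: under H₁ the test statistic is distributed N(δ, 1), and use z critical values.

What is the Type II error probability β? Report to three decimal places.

Noncentrality parameter: δ = d·√n = 0.58 × √37 = 3.5280
Two-sided α = 0.01 → critical value z_{0.005} = 2.576.
Power = Φ(δ − 2.576) + Φ(−δ − 2.576) = Φ(0.952) + Φ(-6.104) = 0.8295 + 0.0000 = 0.8295.
Type II error: β = 1 − power = 1 − 0.8295 = 0.1705.

β ≈ 0.171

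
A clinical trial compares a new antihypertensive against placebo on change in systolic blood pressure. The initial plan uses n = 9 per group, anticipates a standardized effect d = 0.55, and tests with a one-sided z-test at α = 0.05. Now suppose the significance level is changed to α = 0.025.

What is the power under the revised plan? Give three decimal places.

δ = d·√(n/2) = 0.55 × √(9/2) = 1.1667 (unchanged). New critical value: z_{0.025} = 1.960.
Revised power = Φ(δ − 1.960) = Φ(-0.793) = 0.2138.

Power ≈ 0.214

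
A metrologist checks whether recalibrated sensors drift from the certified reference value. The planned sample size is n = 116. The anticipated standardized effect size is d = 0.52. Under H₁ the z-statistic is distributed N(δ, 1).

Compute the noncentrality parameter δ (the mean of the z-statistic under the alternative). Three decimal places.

The noncentrality parameter scales effect size by the design's sample-size factor: δ = d·√n = 0.52 × √116 = 5.6006

δ ≈ 5.601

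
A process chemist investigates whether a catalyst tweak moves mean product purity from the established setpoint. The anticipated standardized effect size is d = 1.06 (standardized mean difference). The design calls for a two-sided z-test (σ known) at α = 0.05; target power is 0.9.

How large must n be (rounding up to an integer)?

n = 10

For power 0.9 need Φ(δ − z_{0.025}) = 0.9, so δ = z_{0.025} + z_{0.10} = 1.960 + 1.282 = 3.242.
(Ignoring the negligible lower-tail rejection probability gives the usual closed-form inversion.)
δ = d·√n ⇒ n = (δ/d)² = (3.242 / 1.06)² = 9.35.
Round up to the next whole unit.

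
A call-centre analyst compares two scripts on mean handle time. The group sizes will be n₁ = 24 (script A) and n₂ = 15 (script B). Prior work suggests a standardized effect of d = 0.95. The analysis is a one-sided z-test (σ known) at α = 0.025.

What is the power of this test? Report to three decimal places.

Power ≈ 0.823

Noncentrality parameter: δ = d / √(1/n₁ + 1/n₂) = 0.95 / √(1/24 + 1/15) = 2.8863
One-sided α = 0.025 → critical value z_{0.025} = 1.960.
Power = P(Z > 1.960 − δ) = Φ(0.926) = 0.8229.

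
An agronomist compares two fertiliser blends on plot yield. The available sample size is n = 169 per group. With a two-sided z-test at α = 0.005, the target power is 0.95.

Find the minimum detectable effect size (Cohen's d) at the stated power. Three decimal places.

Need Φ(δ − 2.807) = 0.95, so δ = 2.807 + 1.645 = 4.452.
(Lower-tail contribution to power is negligible for δ > 0.)
δ = d·√(n/2) ⇒ d = δ/√(n/2) = 4.452/√(169/2) = 0.4843.

d ≈ 0.484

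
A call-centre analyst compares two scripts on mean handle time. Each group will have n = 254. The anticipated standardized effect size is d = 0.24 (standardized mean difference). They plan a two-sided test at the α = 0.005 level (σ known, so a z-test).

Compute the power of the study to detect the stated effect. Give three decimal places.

Noncentrality parameter: δ = d·√(n/2) = 0.24 × √(254/2) = 2.7047
Critical value for a two-sided test at α = 0.005: z_{α/2} = 2.807.
Power = Φ(δ − 2.807) + Φ(−δ − 2.807) = Φ(-0.102) + Φ(-5.512) = 0.4592 + 0.0000 = 0.4592.

Power ≈ 0.459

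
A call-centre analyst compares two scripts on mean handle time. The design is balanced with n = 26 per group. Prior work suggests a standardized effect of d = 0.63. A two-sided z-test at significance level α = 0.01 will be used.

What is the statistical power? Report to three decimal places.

Power ≈ 0.380

Noncentrality parameter: δ = d·√(n/2) = 0.63 × √(26/2) = 2.2715
Critical value for a two-sided test at α = 0.01: z_{α/2} = 2.576.
Power = Φ(δ − 2.576) + Φ(−δ − 2.576) = Φ(-0.304) + Φ(-4.847) = 0.3804 + 0.0000 = 0.3804.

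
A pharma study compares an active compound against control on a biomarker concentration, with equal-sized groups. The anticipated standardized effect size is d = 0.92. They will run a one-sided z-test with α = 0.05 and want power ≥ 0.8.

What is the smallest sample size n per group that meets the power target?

n = 15 per group

Set Φ(δ − 1.645) = 0.8; then δ − 1.645 = Φ⁻¹(0.8) = 0.842, giving δ = 2.486.
δ = d·√(n/2) ⇒ n = 2(δ/d)² = 2 × (2.486 / 0.92)² = 14.61.
Round up to the next whole unit.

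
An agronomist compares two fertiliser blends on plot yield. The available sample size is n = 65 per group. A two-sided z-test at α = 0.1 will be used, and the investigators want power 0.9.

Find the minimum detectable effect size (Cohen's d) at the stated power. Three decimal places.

Need Φ(δ − 1.645) = 0.9, so δ = 1.645 + 1.282 = 2.926.
(Lower-tail contribution to power is negligible for δ > 0.)
δ = d·√(n/2) ⇒ d = δ/√(n/2) = 2.926/√(65/2) = 0.5133.

d ≈ 0.513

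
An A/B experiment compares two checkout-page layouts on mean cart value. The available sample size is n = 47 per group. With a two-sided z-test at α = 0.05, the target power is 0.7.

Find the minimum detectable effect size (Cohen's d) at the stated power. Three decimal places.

Required noncentrality: δ = z_{0.025} + z_{0.30} = 1.960 + 0.524 = 2.484.
(Lower-tail contribution to power is negligible for δ > 0.)
δ = d·√(n/2) ⇒ d = δ/√(n/2) = 2.484/√(47/2) = 0.5125.

d ≈ 0.512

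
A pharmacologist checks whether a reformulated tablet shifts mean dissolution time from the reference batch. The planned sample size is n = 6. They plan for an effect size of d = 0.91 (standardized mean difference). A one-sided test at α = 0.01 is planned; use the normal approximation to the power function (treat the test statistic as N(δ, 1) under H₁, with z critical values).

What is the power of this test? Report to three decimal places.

Power ≈ 0.461

Noncentrality parameter: δ = d·√n = 0.91 × √6 = 2.2290
One-sided α = 0.01 → critical value z_{0.01} = 2.326.
Power = Φ(δ − 2.326) = Φ(-0.097) = 0.4612.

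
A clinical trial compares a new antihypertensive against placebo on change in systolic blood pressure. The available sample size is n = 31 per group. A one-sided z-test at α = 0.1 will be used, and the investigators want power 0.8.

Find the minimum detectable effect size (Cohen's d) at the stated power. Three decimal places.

Need Φ(δ − 1.282) = 0.8, so δ = 1.282 + 0.842 = 2.123.
δ = d·√(n/2) ⇒ d = δ/√(n/2) = 2.123/√(31/2) = 0.5393.

d ≈ 0.539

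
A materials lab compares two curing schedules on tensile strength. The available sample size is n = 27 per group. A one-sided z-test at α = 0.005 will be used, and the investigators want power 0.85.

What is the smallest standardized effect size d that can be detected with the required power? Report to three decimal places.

Required noncentrality: δ = z_{0.005} + z_{0.15} = 2.576 + 1.036 = 3.612.
δ = d·√(n/2) ⇒ d = δ/√(n/2) = 3.612/√(27/2) = 0.9831.

d ≈ 0.983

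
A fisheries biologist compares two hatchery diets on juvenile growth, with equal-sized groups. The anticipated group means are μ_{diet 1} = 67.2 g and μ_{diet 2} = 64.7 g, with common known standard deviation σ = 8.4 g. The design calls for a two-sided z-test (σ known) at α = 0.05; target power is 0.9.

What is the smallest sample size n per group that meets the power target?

n = 238 per group

Standardized effect: d = |μ_{diet 1} − μ_{diet 2}| / σ = |67.2 − 64.7| / 8.4 = 0.2976
Set Φ(δ − 1.960) = 0.9; then δ − 1.960 = Φ⁻¹(0.9) = 1.282, giving δ = 3.242.
(The Φ(−δ − z_{α/2}) term is vanishingly small for δ > 0 and is dropped in the standard sample-size formula.)
δ = d·√(n/2) ⇒ n = 2(δ/d)² = 2 × (3.242 / 0.2976)² = 237.25.
Round up to the next whole unit.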